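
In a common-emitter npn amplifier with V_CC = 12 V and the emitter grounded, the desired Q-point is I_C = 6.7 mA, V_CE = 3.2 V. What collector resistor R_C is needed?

R_C ≈ 1.3 kΩ

Collector loop: V_CC = I_C·R_C + V_CE.
R_C = (V_CC − V_CE)/I_C = (12 − 3.2)/6.7 = 1.31 kΩ.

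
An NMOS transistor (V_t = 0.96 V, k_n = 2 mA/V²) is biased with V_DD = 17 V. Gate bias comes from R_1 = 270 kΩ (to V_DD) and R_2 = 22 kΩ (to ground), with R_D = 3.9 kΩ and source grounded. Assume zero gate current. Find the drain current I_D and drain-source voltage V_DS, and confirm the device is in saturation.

I_D ≈ 0.1 mA, V_DS ≈ 17 V

V_G = V_DD·R_2/(R_1+R_2) = 17×22/292 = 1.28 V. With the source grounded, V_GS = V_G = 1.28 V.
Assume saturation: I_D = (k_n/2)(V_GS − V_t)² = (2/2)×(1.28 − 0.96)² = 1×0.321² = 0.103 mA.
V_DS = V_DD − I_D·R_D = 17 − 0.103×3.9 = 16.6 V.
Saturation requires V_DS ≥ V_GS − V_t = 0.321 V; 16.6 ≥ 0.321 ✓.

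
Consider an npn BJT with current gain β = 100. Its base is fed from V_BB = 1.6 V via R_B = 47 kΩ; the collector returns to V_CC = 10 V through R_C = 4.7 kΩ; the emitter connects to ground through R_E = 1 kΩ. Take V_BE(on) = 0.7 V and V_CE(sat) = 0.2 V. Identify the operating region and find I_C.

active; I_C ≈ 0.61 mA

Assume active. Base-emitter loop: I_B = (V_BB − V_BE)/(R_B + (β+1)R_E) = (1.6 − 0.7)/(47 + 101×1) = 0.00608 mA.
I_C = β·I_B = 100×0.00608 = 0.608 mA.
V_CE = V_CC − I_C·R_C − I_E·R_E = 10 − 0.608×4.7 − 0.614×1 = 6.53 V > V_CE(sat), so the active-region assumption holds.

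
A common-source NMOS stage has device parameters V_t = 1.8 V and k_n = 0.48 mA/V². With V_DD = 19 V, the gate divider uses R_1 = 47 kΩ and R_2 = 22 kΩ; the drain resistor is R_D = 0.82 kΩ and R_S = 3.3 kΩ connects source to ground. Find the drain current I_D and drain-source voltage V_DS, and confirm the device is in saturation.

V_G = V_DD·R_2/(R_1+R_2) = 19×22/69 = 6.06 V.
Assume saturation: I_D = (k_n/2)(V_GS − V_t)² with V_GS = V_G − I_D·R_S = 6.06 − 3.3·I_D.
Substituting gives 2.61·I_D² − 7.74·I_D + 4.35 = 0, with roots I_D = 0.753 or 2.21 mA.
The root I_D = 2.21 mA gives V_GS = -1.23 V ≤ V_t, so take I_D = 0.753 mA.
Then V_GS = 3.57 V and V_DS = V_DD − I_D(R_D+R_S) = 19 − 0.753×4.12 = 15.9 V.
Saturation requires V_DS ≥ V_GS − V_t = 1.77 V; 15.9 ≥ 1.77 ✓.

I_D ≈ 0.75 mA, V_DS ≈ 16 V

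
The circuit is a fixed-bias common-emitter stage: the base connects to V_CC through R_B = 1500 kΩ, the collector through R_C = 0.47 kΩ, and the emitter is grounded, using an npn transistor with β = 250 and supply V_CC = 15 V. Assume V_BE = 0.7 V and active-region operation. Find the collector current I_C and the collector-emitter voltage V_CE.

I_C ≈ 2.4 mA, V_CE ≈ 14 V

Base loop: V_CC = I_B·R_B + V_BE, so I_B = (15 − 0.7)/1500 kΩ = 0.00953 mA.
In the active region I_C = β·I_B = 250 × 0.00953 = 2.38 mA.
Collector loop: V_CE = V_CC − I_C·R_C = 15 − 2.38×0.47 = 13.9 V.
Since V_CE = 13.9 V > V_CE(sat) ≈ 0.2 V, the transistor is in the active region as assumed.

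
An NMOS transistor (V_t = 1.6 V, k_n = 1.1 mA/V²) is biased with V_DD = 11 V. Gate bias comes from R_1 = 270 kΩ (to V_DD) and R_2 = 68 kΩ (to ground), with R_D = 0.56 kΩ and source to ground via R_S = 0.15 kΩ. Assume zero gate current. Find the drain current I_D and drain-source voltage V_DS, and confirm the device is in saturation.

I_D ≈ 0.19 mA, V_DS ≈ 11 V

V_G = V_DD·R_2/(R_1+R_2) = 11×68/338 = 2.21 V.
Assume saturation: I_D = (k_n/2)(V_GS − V_t)² with V_GS = V_G − I_D·R_S = 2.21 − 0.15·I_D.
Substituting gives 0.0124·I_D² − 1.1·I_D + 0.207 = 0, with roots I_D = 0.188 or 88.8 mA.
The root I_D = 88.8 mA gives V_GS = -11.1 V ≤ V_t, so take I_D = 0.188 mA.
Then V_GS = 2.18 V and V_DS = V_DD − I_D(R_D+R_S) = 11 − 0.188×0.71 = 10.9 V.
Saturation requires V_DS ≥ V_GS − V_t = 0.585 V; 10.9 ≥ 0.585 ✓.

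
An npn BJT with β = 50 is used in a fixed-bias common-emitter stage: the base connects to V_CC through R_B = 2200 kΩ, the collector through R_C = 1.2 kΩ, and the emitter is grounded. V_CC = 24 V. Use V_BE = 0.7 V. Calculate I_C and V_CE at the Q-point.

I_C ≈ 0.53 mA, V_CE ≈ 23 V

Base loop: V_CC = I_B·R_B + V_BE, so I_B = (24 − 0.7)/2200 kΩ = 0.0106 mA.
In the active region I_C = β·I_B = 50 × 0.0106 = 0.53 mA.
Collector loop: V_CE = V_CC − I_C·R_C = 24 − 0.53×1.2 = 23.4 V.
Since V_CE = 23.4 V > V_CE(sat) ≈ 0.2 V, the transistor is in the active region as assumed.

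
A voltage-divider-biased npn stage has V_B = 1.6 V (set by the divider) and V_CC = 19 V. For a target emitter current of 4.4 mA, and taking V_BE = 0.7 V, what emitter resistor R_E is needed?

V_E = V_B − V_BE = 1.6 − 0.7 = 0.9 V.
R_E = V_E / I_E = 0.9 / 4.4 = 0.205 kΩ.

R_E ≈ 0.2 kΩ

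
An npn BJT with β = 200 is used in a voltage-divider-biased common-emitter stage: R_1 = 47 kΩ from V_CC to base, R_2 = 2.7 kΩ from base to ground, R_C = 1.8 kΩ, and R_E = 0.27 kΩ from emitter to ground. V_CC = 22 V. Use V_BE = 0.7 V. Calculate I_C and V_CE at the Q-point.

I_C ≈ 1.7 mA, V_CE ≈ 18 V

Thevenize the base divider: V_Th = V_CC·R_2/(R_1+R_2) = 22×2.7/49.7 = 1.2 V, R_Th = R_1‖R_2 = 2.55 kΩ.
Base-emitter loop: V_Th = I_B·R_Th + V_BE + (β+1)I_B·R_E, so I_B = (1.2 − 0.7) / (2.55 + 201×0.27) = 0.00871 mA.
I_C = β·I_B = 200×0.00871 = 1.74 mA, and I_E = (β+1)I_B = 1.75 mA.
V_CE = V_CC − I_C·R_C − I_E·R_E = 22 − 1.74×1.8 − 1.75×0.27 = 18.4 V.
V_CE = 18.4 V > 0.2 V confirms active-region operation.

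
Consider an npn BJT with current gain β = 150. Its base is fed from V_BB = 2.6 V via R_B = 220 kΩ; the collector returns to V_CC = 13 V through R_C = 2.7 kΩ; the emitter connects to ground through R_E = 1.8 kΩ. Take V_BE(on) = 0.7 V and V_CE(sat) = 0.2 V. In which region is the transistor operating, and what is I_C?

active; I_C ≈ 0.58 mA

Assume active. Base-emitter loop: I_B = (V_BB − V_BE)/(R_B + (β+1)R_E) = (2.6 − 0.7)/(220 + 151×1.8) = 0.00386 mA.
I_C = β·I_B = 150×0.00386 = 0.58 mA.
V_CE = V_CC − I_C·R_C − I_E·R_E = 13 − 0.58×2.7 − 0.583×1.8 = 10.4 V > V_CE(sat), so the active-region assumption holds.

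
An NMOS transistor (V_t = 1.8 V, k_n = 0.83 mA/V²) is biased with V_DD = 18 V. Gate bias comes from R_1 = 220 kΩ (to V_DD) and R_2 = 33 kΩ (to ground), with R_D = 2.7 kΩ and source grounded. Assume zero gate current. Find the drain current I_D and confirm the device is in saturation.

I_D ≈ 0.12 mA

V_G = V_DD·R_2/(R_1+R_2) = 18×33/253 = 2.35 V. With the source grounded, V_GS = V_G = 2.35 V.
Assume saturation: I_D = (k_n/2)(V_GS − V_t)² = (0.83/2)×(2.35 − 1.8)² = 0.415×0.548² = 0.125 mA.
V_DS = V_DD − I_D·R_D = 18 − 0.125×2.7 = 17.7 V.
Saturation requires V_DS ≥ V_GS − V_t = 0.548 V; 17.7 ≥ 0.548 ✓.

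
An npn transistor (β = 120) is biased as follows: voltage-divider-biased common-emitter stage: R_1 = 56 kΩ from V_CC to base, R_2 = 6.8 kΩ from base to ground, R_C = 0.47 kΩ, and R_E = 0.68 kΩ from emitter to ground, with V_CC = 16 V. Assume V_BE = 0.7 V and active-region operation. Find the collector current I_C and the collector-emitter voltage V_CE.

Thevenize the base divider: V_Th = V_CC·R_2/(R_1+R_2) = 16×6.8/62.8 = 1.73 V, R_Th = R_1‖R_2 = 6.06 kΩ.
Base-emitter loop: V_Th = I_B·R_Th + V_BE + (β+1)I_B·R_E, so I_B = (1.73 − 0.7) / (6.06 + 121×0.68) = 0.0117 mA.
I_C = β·I_B = 120×0.0117 = 1.4 mA, and I_E = (β+1)I_B = 1.41 mA.
V_CE = V_CC − I_C·R_C − I_E·R_E = 16 − 1.4×0.47 − 1.41×0.68 = 14.4 V.
V_CE = 14.4 V > 0.2 V confirms active-region operation.

I_C ≈ 1.4 mA, V_CE ≈ 14 V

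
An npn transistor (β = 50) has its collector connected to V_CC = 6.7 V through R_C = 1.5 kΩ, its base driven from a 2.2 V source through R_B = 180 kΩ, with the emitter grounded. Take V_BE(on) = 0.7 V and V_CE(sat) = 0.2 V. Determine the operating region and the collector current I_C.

active; I_C ≈ 0.42 mA

Assume active. Base-emitter loop: I_B = (V_BB − V_BE)/R_B = (2.2 − 0.7)/180 = 0.00833 mA.
I_C = β·I_B = 50×0.00833 = 0.417 mA.
V_CE = V_CC − I_C·R_C = 6.7 − 0.417×1.5 = 6.08 V > V_CE(sat), so the active-region assumption holds.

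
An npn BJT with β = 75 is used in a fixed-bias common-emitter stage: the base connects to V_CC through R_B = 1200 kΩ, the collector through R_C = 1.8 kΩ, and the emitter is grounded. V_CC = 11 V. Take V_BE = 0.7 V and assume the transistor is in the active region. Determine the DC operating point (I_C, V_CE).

I_C ≈ 0.64 mA, V_CE ≈ 9.8 V

Base loop: V_CC = I_B·R_B + V_BE, so I_B = (11 − 0.7)/1200 kΩ = 0.00858 mA.
In the active region I_C = β·I_B = 75 × 0.00858 = 0.644 mA.
Collector loop: V_CE = V_CC − I_C·R_C = 11 − 0.644×1.8 = 9.84 V.
Since V_CE = 9.84 V > V_CE(sat) ≈ 0.2 V, the transistor is in the active region as assumed.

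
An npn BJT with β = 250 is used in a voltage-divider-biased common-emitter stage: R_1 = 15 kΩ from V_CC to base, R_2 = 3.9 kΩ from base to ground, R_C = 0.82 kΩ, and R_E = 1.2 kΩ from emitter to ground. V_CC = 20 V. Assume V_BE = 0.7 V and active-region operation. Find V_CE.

Thevenize the base divider: V_Th = V_CC·R_2/(R_1+R_2) = 20×3.9/18.9 = 4.13 V, R_Th = R_1‖R_2 = 3.1 kΩ.
Base-emitter loop: V_Th = I_B·R_Th + V_BE + (β+1)I_B·R_E, so I_B = (4.13 − 0.7) / (3.1 + 251×1.2) = 0.0113 mA.
I_C = β·I_B = 250×0.0113 = 2.82 mA, and I_E = (β+1)I_B = 2.83 mA.
V_CE = V_CC − I_C·R_C − I_E·R_E = 20 − 2.82×0.82 − 2.83×1.2 = 14.3 V.
V_CE = 14.3 V > 0.2 V confirms active-region operation.

V_CE ≈ 14 V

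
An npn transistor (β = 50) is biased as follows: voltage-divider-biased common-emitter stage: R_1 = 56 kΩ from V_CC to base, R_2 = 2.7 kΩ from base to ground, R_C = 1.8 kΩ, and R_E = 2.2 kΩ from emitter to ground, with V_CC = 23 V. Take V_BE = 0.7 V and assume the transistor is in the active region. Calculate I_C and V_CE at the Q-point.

I_C ≈ 0.16 mA, V_CE ≈ 22 V

Thevenize the base divider: V_Th = V_CC·R_2/(R_1+R_2) = 23×2.7/58.7 = 1.06 V, R_Th = R_1‖R_2 = 2.58 kΩ.
Base-emitter loop: V_Th = I_B·R_Th + V_BE + (β+1)I_B·R_E, so I_B = (1.06 − 0.7) / (2.58 + 51×2.2) = 0.00312 mA.
I_C = β·I_B = 50×0.00312 = 0.156 mA, and I_E = (β+1)I_B = 0.159 mA.
V_CE = V_CC − I_C·R_C − I_E·R_E = 23 − 0.156×1.8 − 0.159×2.2 = 22.4 V.
V_CE = 22.4 V > 0.2 V confirms active-region operation.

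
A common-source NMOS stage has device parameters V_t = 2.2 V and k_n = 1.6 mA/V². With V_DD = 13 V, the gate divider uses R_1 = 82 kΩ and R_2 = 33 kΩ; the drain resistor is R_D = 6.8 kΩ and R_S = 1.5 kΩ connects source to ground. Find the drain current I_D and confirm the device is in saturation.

V_G = V_DD·R_2/(R_1+R_2) = 13×33/115 = 3.73 V.
Assume saturation: I_D = (k_n/2)(V_GS − V_t)² with V_GS = V_G − I_D·R_S = 3.73 − 1.5·I_D.
Substituting gives 1.8·I_D² − 4.67·I_D + 1.87 = 0, with roots I_D = 0.496 or 2.1 mA.
The root I_D = 2.1 mA gives V_GS = 0.58 V ≤ V_t, so take I_D = 0.496 mA.
Then V_GS = 2.99 V and V_DS = V_DD − I_D(R_D+R_S) = 13 − 0.496×8.3 = 8.89 V.
Saturation requires V_DS ≥ V_GS − V_t = 0.787 V; 8.89 ≥ 0.787 ✓.

I_D ≈ 0.5 mA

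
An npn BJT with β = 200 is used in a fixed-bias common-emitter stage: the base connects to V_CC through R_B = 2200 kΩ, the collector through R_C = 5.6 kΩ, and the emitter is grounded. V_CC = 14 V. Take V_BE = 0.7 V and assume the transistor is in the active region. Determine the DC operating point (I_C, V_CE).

Base loop: V_CC = I_B·R_B + V_BE, so I_B = (14 − 0.7)/2200 kΩ = 0.00605 mA.
In the active region I_C = β·I_B = 200 × 0.00605 = 1.21 mA.
Collector loop: V_CE = V_CC − I_C·R_C = 14 − 1.21×5.6 = 7.23 V.
Since V_CE = 7.23 V > V_CE(sat) ≈ 0.2 V, the transistor is in the active region as assumed.

I_C ≈ 1.2 mA, V_CE ≈ 7.2 V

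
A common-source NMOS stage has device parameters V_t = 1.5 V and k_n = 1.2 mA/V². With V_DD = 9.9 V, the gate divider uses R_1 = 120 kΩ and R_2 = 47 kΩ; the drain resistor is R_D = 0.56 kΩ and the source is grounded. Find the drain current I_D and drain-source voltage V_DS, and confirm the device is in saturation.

V_G = V_DD·R_2/(R_1+R_2) = 9.9×47/167 = 2.79 V. With the source grounded, V_GS = V_G = 2.79 V.
Assume saturation: I_D = (k_n/2)(V_GS − V_t)² = (1.2/2)×(2.79 − 1.5)² = 0.6×1.29² = 0.993 mA.
V_DS = V_DD − I_D·R_D = 9.9 − 0.993×0.56 = 9.34 V.
Saturation requires V_DS ≥ V_GS − V_t = 1.29 V; 9.34 ≥ 1.29 ✓.

I_D ≈ 0.99 mA, V_DS ≈ 9.3 V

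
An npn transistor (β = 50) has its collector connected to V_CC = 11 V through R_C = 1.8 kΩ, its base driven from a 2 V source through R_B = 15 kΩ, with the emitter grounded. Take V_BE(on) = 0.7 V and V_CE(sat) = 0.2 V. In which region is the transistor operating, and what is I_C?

Assume active. Base-emitter loop: I_B = (V_BB − V_BE)/R_B = (2 − 0.7)/15 = 0.0867 mA.
I_C = β·I_B = 50×0.0867 = 4.33 mA.
V_CE = V_CC − I_C·R_C = 11 − 4.33×1.8 = 3.2 V > V_CE(sat), so the active-region assumption holds.

active; I_C ≈ 4.3 mA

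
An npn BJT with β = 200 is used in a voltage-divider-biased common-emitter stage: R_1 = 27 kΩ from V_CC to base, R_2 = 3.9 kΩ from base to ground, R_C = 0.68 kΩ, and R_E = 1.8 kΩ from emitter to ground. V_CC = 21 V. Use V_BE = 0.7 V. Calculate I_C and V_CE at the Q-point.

I_C ≈ 1.1 mA, V_CE ≈ 18 V

Thevenize the base divider: V_Th = V_CC·R_2/(R_1+R_2) = 21×3.9/30.9 = 2.65 V, R_Th = R_1‖R_2 = 3.41 kΩ.
Base-emitter loop: V_Th = I_B·R_Th + V_BE + (β+1)I_B·R_E, so I_B = (2.65 − 0.7) / (3.41 + 201×1.8) = 0.00534 mA.
I_C = β·I_B = 200×0.00534 = 1.07 mA, and I_E = (β+1)I_B = 1.07 mA.
V_CE = V_CC − I_C·R_C − I_E·R_E = 21 − 1.07×0.68 − 1.07×1.8 = 18.3 V.
V_CE = 18.3 V > 0.2 V confirms active-region operation.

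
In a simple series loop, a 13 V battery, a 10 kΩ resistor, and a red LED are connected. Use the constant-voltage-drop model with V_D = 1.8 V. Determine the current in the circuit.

I ≈ 1.1 mA

KVL around the loop: 13 = V_D + I·R = 1.8 + I × 10 kΩ.
So I = (13 − 1.8) / 10 kΩ = 11.2 / 10 = 1.12 mA.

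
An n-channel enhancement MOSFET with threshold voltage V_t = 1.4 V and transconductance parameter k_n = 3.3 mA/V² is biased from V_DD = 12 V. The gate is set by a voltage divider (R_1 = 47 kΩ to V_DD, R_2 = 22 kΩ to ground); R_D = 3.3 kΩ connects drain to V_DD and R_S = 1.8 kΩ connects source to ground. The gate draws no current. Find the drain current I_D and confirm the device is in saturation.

I_D ≈ 0.93 mA

V_G = V_DD·R_2/(R_1+R_2) = 12×22/69 = 3.83 V.
Assume saturation: I_D = (k_n/2)(V_GS − V_t)² with V_GS = V_G − I_D·R_S = 3.83 − 1.8·I_D.
Substituting gives 5.35·I_D² − 15.4·I_D + 9.71 = 0, with roots I_D = 0.931 or 1.95 mA.
The root I_D = 1.95 mA gives V_GS = 0.312 V ≤ V_t, so take I_D = 0.931 mA.
Then V_GS = 2.15 V and V_DS = V_DD − I_D(R_D+R_S) = 12 − 0.931×5.1 = 7.25 V.
Saturation requires V_DS ≥ V_GS − V_t = 0.751 V; 7.25 ≥ 0.751 ✓.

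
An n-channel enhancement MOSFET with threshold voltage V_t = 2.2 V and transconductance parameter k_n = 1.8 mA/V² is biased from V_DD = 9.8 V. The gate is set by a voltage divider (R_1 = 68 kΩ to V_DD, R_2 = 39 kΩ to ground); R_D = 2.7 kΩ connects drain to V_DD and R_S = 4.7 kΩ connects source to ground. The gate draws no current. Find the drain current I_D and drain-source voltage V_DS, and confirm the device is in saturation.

I_D ≈ 0.19 mA, V_DS ≈ 8.4 V

V_G = V_DD·R_2/(R_1+R_2) = 9.8×39/107 = 3.57 V.
Assume saturation: I_D = (k_n/2)(V_GS − V_t)² with V_GS = V_G − I_D·R_S = 3.57 − 4.7·I_D.
Substituting gives 19.9·I_D² − 12.6·I_D + 1.69 = 0, with roots I_D = 0.193 or 0.441 mA.
The root I_D = 0.441 mA gives V_GS = 1.5 V ≤ V_t, so take I_D = 0.193 mA.
Then V_GS = 2.66 V and V_DS = V_DD − I_D(R_D+R_S) = 9.8 − 0.193×7.4 = 8.37 V.
Saturation requires V_DS ≥ V_GS − V_t = 0.463 V; 8.37 ≥ 0.463 ✓.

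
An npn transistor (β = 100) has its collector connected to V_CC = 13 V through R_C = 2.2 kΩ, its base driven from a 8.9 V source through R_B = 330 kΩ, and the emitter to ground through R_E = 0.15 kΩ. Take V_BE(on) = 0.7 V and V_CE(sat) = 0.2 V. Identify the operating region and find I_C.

Assume active. Base-emitter loop: I_B = (V_BB − V_BE)/(R_B + (β+1)R_E) = (8.9 − 0.7)/(330 + 101×0.15) = 0.0238 mA.
I_C = β·I_B = 100×0.0238 = 2.38 mA.
V_CE = V_CC − I_C·R_C − I_E·R_E = 13 − 2.38×2.2 − 2.4×0.15 = 7.41 V > V_CE(sat), so the active-region assumption holds.

active; I_C ≈ 2.4 mA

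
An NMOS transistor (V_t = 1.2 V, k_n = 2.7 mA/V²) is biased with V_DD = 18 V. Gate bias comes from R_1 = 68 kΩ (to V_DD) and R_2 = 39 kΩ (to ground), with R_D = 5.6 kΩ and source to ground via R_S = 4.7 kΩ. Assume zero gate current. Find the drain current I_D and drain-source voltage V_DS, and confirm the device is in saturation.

I_D ≈ 0.96 mA, V_DS ≈ 8.1 V

V_G = V_DD·R_2/(R_1+R_2) = 18×39/107 = 6.56 V.
Assume saturation: I_D = (k_n/2)(V_GS − V_t)² with V_GS = V_G − I_D·R_S = 6.56 − 4.7·I_D.
Substituting gives 29.8·I_D² − 69·I_D + 38.8 = 0, with roots I_D = 0.961 or 1.35 mA.
The root I_D = 1.35 mA gives V_GS = 0.199 V ≤ V_t, so take I_D = 0.961 mA.
Then V_GS = 2.04 V and V_DS = V_DD − I_D(R_D+R_S) = 18 − 0.961×10.3 = 8.1 V.
Saturation requires V_DS ≥ V_GS − V_t = 0.844 V; 8.1 ≥ 0.844 ✓.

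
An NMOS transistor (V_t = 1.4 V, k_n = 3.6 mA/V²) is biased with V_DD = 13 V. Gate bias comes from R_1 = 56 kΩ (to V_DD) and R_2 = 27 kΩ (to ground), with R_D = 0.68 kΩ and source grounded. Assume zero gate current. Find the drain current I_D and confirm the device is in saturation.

V_G = V_DD·R_2/(R_1+R_2) = 13×27/83 = 4.23 V. With the source grounded, V_GS = V_G = 4.23 V.
Assume saturation: I_D = (k_n/2)(V_GS − V_t)² = (3.6/2)×(4.23 − 1.4)² = 1.8×2.83² = 14.4 mA.
V_DS = V_DD − I_D·R_D = 13 − 14.4×0.68 = 3.2 V.
Saturation requires V_DS ≥ V_GS − V_t = 2.83 V; 3.2 ≥ 2.83 ✓.

I_D ≈ 14 mA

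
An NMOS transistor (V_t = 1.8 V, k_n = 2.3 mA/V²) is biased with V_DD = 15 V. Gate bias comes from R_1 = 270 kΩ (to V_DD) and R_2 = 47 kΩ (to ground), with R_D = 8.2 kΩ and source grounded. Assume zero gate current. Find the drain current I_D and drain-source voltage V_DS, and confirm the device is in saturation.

I_D ≈ 0.21 mA, V_DS ≈ 13 V

V_G = V_DD·R_2/(R_1+R_2) = 15×47/317 = 2.22 V. With the source grounded, V_GS = V_G = 2.22 V.
Assume saturation: I_D = (k_n/2)(V_GS − V_t)² = (2.3/2)×(2.22 − 1.8)² = 1.15×0.424² = 0.207 mA.
V_DS = V_DD − I_D·R_D = 15 − 0.207×8.2 = 13.3 V.
Saturation requires V_DS ≥ V_GS − V_t = 0.424 V; 13.3 ≥ 0.424 ✓.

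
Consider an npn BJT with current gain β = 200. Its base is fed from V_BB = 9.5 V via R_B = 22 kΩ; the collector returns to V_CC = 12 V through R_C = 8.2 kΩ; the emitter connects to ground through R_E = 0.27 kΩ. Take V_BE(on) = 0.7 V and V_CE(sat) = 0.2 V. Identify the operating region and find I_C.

saturation; I_C ≈ 1.4 mA

Assume active: I_B = (9.5 − 0.7)/(22 + 201×0.27) = 0.115 mA, I_C = β·I_B = 23.1 mA.
Then V_CE = 12 − 23.1×8.2 − 23.2×0.27 = -183 V < 0.2 V — the active assumption fails.
Re-solve with V_CE = 0.2 V. KCL at the emitter: V_E/R_E = (V_BB−0.7−V_E)/R_B + (V_CC−0.2−V_E)/R_C, giving V_E = 0.475 V.
I_C = (V_CC − 0.2 − V_E)/R_C = (11.8 − 0.475)/8.2 = 1.38 mA.
Check: I_B = (8.8 − 0.475)/22 = 0.378 mA, and β·I_B = 75.7 mA > I_C, confirming saturation.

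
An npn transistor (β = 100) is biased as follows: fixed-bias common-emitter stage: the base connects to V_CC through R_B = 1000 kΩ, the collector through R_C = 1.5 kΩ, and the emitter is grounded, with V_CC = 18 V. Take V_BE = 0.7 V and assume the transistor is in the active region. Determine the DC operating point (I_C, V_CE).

I_C ≈ 1.7 mA, V_CE ≈ 15 V

Base loop: V_CC = I_B·R_B + V_BE, so I_B = (18 − 0.7)/1000 kΩ = 0.0173 mA.
In the active region I_C = β·I_B = 100 × 0.0173 = 1.73 mA.
Collector loop: V_CE = V_CC − I_C·R_C = 18 − 1.73×1.5 = 15.4 V.
Since V_CE = 15.4 V > V_CE(sat) ≈ 0.2 V, the transistor is in the active region as assumed.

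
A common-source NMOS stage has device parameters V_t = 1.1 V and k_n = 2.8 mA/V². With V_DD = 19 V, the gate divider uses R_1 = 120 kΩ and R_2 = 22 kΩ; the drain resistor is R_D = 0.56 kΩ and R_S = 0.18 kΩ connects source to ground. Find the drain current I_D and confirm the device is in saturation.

I_D ≈ 2.6 mA

V_G = V_DD·R_2/(R_1+R_2) = 19×22/142 = 2.94 V.
Assume saturation: I_D = (k_n/2)(V_GS − V_t)² with V_GS = V_G − I_D·R_S = 2.94 − 0.18·I_D.
Substituting gives 0.0454·I_D² − 1.93·I_D + 4.76 = 0, with roots I_D = 2.63 or 39.9 mA.
The root I_D = 39.9 mA gives V_GS = -4.24 V ≤ V_t, so take I_D = 2.63 mA.
Then V_GS = 2.47 V and V_DS = V_DD − I_D(R_D+R_S) = 19 − 2.63×0.74 = 17.1 V.
Saturation requires V_DS ≥ V_GS − V_t = 1.37 V; 17.1 ≥ 1.37 ✓.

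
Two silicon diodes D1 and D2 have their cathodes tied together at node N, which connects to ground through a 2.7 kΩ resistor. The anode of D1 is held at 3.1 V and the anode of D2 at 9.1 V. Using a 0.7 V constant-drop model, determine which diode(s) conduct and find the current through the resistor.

Only D2 conducts; I_R ≈ 3.1 mA

Assume both conduct. Then node N would need to be at both 3.1−0.7 = 2.4 V and 9.1−0.7 = 8.4 V, which is impossible.
Assume only D2 conducts: V_N = 9.1 − 0.7 = 8.4 V, so I_R = 8.4/2.7 = 3.11 mA.
Check D1: its anode-to-cathode voltage is 3.1 − 8.4 = -5.3 V < 0.7 V, so it is off. The assumption is consistent.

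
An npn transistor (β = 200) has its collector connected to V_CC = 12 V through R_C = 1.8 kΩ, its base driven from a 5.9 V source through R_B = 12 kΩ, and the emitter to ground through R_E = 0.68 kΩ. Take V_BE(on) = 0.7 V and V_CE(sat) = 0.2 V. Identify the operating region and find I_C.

saturation; I_C ≈ 4.7 mA

Assume active: I_B = (5.9 − 0.7)/(12 + 201×0.68) = 0.035 mA, I_C = β·I_B = 6.99 mA.
Then V_CE = 12 − 6.99×1.8 − 7.03×0.68 = -5.37 V < 0.2 V — the active assumption fails.
Re-solve with V_CE = 0.2 V. KCL at the emitter: V_E/R_E = (V_BB−0.7−V_E)/R_B + (V_CC−0.2−V_E)/R_C, giving V_E = 3.31 V.
I_C = (V_CC − 0.2 − V_E)/R_C = (11.8 − 3.31)/1.8 = 4.71 mA.
Check: I_B = (5.2 − 3.31)/12 = 0.157 mA, and β·I_B = 31.4 mA > I_C, confirming saturation.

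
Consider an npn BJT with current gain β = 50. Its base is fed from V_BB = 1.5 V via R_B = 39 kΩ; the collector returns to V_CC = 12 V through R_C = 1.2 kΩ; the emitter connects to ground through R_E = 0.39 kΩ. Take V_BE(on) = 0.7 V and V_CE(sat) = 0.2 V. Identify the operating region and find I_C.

active; I_C ≈ 0.68 mA

Assume active. Base-emitter loop: I_B = (V_BB − V_BE)/(R_B + (β+1)R_E) = (1.5 − 0.7)/(39 + 51×0.39) = 0.0136 mA.
I_C = β·I_B = 50×0.0136 = 0.679 mA.
V_CE = V_CC − I_C·R_C − I_E·R_E = 12 − 0.679×1.2 − 0.693×0.39 = 10.9 V > V_CE(sat), so the active-region assumption holds.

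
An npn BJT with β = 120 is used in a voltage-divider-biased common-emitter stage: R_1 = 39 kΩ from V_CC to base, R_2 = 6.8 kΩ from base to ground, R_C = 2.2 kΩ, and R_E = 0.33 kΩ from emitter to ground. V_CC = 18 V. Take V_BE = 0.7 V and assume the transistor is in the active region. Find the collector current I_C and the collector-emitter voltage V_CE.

Thevenize the base divider: V_Th = V_CC·R_2/(R_1+R_2) = 18×6.8/45.8 = 2.67 V, R_Th = R_1‖R_2 = 5.79 kΩ.
Base-emitter loop: V_Th = I_B·R_Th + V_BE + (β+1)I_B·R_E, so I_B = (2.67 − 0.7) / (5.79 + 121×0.33) = 0.0431 mA.
I_C = β·I_B = 120×0.0431 = 5.18 mA, and I_E = (β+1)I_B = 5.22 mA.
V_CE = V_CC − I_C·R_C − I_E·R_E = 18 − 5.18×2.2 − 5.22×0.33 = 4.89 V.
V_CE = 4.89 V > 0.2 V confirms active-region operation.

I_C ≈ 5.2 mA, V_CE ≈ 4.9 V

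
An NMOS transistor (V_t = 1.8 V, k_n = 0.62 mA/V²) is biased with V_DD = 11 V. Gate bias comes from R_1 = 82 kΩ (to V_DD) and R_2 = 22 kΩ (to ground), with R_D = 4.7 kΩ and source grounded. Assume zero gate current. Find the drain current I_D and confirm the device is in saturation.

V_G = V_DD·R_2/(R_1+R_2) = 11×22/104 = 2.33 V. With the source grounded, V_GS = V_G = 2.33 V.
Assume saturation: I_D = (k_n/2)(V_GS − V_t)² = (0.62/2)×(2.33 − 1.8)² = 0.31×0.527² = 0.0861 mA.
V_DS = V_DD − I_D·R_D = 11 − 0.0861×4.7 = 10.6 V.
Saturation requires V_DS ≥ V_GS − V_t = 0.527 V; 10.6 ≥ 0.527 ✓.

I_D ≈ 0.086 mA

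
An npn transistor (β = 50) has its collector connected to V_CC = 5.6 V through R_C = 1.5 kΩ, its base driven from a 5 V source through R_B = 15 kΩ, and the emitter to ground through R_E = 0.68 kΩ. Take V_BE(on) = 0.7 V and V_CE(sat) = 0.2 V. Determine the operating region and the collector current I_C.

saturation; I_C ≈ 2.4 mA

Assume active: I_B = (5 − 0.7)/(15 + 51×0.68) = 0.0866 mA, I_C = β·I_B = 4.33 mA.
Then V_CE = 5.6 − 4.33×1.5 − 4.41×0.68 = -3.89 V < 0.2 V — the active assumption fails.
Re-solve with V_CE = 0.2 V. KCL at the emitter: V_E/R_E = (V_BB−0.7−V_E)/R_B + (V_CC−0.2−V_E)/R_C, giving V_E = 1.76 V.
I_C = (V_CC − 0.2 − V_E)/R_C = (5.4 − 1.76)/1.5 = 2.42 mA.
Check: I_B = (4.3 − 1.76)/15 = 0.169 mA, and β·I_B = 8.45 mA > I_C, confirming saturation.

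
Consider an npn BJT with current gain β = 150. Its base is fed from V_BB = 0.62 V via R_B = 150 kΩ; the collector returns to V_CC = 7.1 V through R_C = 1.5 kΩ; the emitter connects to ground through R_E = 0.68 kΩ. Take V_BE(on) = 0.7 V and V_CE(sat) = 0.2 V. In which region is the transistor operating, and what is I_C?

cutoff; I_C ≈ 0

V_BB = 0.62 V ≤ V_BE(on) = 0.7 V, so the base-emitter junction is not forward biased.
The transistor is in cutoff: I_B = I_C = 0.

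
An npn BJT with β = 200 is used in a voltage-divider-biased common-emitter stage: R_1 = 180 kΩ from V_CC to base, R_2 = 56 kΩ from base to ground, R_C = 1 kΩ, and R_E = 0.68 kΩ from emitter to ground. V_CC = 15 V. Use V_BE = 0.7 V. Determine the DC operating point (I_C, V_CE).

I_C ≈ 3.2 mA, V_CE ≈ 9.6 V

Thevenize the base divider: V_Th = V_CC·R_2/(R_1+R_2) = 15×56/236 = 3.56 V, R_Th = R_1‖R_2 = 42.7 kΩ.
Base-emitter loop: V_Th = I_B·R_Th + V_BE + (β+1)I_B·R_E, so I_B = (3.56 − 0.7) / (42.7 + 201×0.68) = 0.0159 mA.
I_C = β·I_B = 200×0.0159 = 3.19 mA, and I_E = (β+1)I_B = 3.2 mA.
V_CE = V_CC − I_C·R_C − I_E·R_E = 15 − 3.19×1 − 3.2×0.68 = 9.63 V.
V_CE = 9.63 V > 0.2 V confirms active-region operation.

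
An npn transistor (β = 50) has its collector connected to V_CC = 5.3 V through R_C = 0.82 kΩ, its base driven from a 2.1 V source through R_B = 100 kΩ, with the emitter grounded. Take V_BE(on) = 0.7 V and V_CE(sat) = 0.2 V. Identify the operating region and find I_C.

Assume active. Base-emitter loop: I_B = (V_BB − V_BE)/R_B = (2.1 − 0.7)/100 = 0.014 mA.
I_C = β·I_B = 50×0.014 = 0.7 mA.
V_CE = V_CC − I_C·R_C = 5.3 − 0.7×0.82 = 4.73 V > V_CE(sat), so the active-region assumption holds.

active; I_C ≈ 0.7 mA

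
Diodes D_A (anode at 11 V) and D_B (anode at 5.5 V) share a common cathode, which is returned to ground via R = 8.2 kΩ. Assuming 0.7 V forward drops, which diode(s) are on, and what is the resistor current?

Only D_A conducts; I_R ≈ 1.3 mA

Assume both conduct. Then node N would need to be at both 11−0.7 = 10.3 V and 5.5−0.7 = 4.8 V, which is impossible.
Assume only D_A conducts: V_N = 11 − 0.7 = 10.3 V, so I_R = 10.3/8.2 = 1.26 mA.
Check D_B: its anode-to-cathode voltage is 5.5 − 10.3 = -4.8 V < 0.7 V, so it is off. The assumption is consistent.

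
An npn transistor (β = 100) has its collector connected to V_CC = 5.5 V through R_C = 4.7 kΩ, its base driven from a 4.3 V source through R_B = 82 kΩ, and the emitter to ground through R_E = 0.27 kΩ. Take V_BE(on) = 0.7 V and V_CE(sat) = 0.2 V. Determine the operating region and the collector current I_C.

saturation; I_C ≈ 1.1 mA

Assume active: I_B = (4.3 − 0.7)/(82 + 101×0.27) = 0.0329 mA, I_C = β·I_B = 3.29 mA.
Then V_CE = 5.5 − 3.29×4.7 − 3.33×0.27 = -10.9 V < 0.2 V — the active assumption fails.
Re-solve with V_CE = 0.2 V. KCL at the emitter: V_E/R_E = (V_BB−0.7−V_E)/R_B + (V_CC−0.2−V_E)/R_C, giving V_E = 0.298 V.
I_C = (V_CC − 0.2 − V_E)/R_C = (5.3 − 0.298)/4.7 = 1.06 mA.
Check: I_B = (3.6 − 0.298)/82 = 0.0403 mA, and β·I_B = 4.03 mA > I_C, confirming saturation.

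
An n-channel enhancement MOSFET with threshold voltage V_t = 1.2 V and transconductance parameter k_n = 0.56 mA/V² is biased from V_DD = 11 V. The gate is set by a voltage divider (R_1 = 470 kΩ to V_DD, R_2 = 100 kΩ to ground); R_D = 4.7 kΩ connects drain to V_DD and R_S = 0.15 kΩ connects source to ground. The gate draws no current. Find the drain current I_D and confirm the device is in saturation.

V_G = V_DD·R_2/(R_1+R_2) = 11×100/570 = 1.93 V.
Assume saturation: I_D = (k_n/2)(V_GS − V_t)² with V_GS = V_G − I_D·R_S = 1.93 − 0.15·I_D.
Substituting gives 0.0063·I_D² − 1.06·I_D + 0.149 = 0, with roots I_D = 0.141 or 168 mA.
The root I_D = 168 mA gives V_GS = -23.3 V ≤ V_t, so take I_D = 0.141 mA.
Then V_GS = 1.91 V and V_DS = V_DD − I_D(R_D+R_S) = 11 − 0.141×4.85 = 10.3 V.
Saturation requires V_DS ≥ V_GS − V_t = 0.709 V; 10.3 ≥ 0.709 ✓.

I_D ≈ 0.14 mA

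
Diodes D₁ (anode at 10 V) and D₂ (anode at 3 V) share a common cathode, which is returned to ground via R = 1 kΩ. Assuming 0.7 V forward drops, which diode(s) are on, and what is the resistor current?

Assume both conduct. Then node N would need to be at both 10−0.7 = 9.3 V and 3−0.7 = 2.3 V, which is impossible.
Assume only D₁ conducts: V_N = 10 − 0.7 = 9.3 V, so I_R = 9.3/1 = 9.3 mA.
Check D₂: its anode-to-cathode voltage is 3 − 9.3 = -6.3 V < 0.7 V, so it is off. The assumption is consistent.

Only D₁ conducts; I_R ≈ 9.3 mA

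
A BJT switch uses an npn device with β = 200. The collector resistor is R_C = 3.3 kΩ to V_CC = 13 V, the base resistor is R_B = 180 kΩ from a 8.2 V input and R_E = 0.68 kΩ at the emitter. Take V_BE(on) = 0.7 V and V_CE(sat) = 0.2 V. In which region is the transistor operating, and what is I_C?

saturation; I_C ≈ 3.2 mA

Assume active: I_B = (8.2 − 0.7)/(180 + 201×0.68) = 0.0237 mA, I_C = β·I_B = 4.74 mA.
Then V_CE = 13 − 4.74×3.3 − 4.76×0.68 = -5.87 V < 0.2 V — the active assumption fails.
Re-solve with V_CE = 0.2 V. KCL at the emitter: V_E/R_E = (V_BB−0.7−V_E)/R_B + (V_CC−0.2−V_E)/R_C, giving V_E = 2.2 V.
I_C = (V_CC − 0.2 − V_E)/R_C = (12.8 − 2.2)/3.3 = 3.21 mA.
Check: I_B = (7.5 − 2.2)/180 = 0.0294 mA, and β·I_B = 5.88 mA > I_C, confirming saturation.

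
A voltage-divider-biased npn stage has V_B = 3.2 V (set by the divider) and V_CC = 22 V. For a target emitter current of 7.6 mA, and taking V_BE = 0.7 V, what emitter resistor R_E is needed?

R_E ≈ 0.33 kΩ

V_E = V_B − V_BE = 3.2 − 0.7 = 2.5 V.
R_E = V_E / I_E = 2.5 / 7.6 = 0.329 kΩ.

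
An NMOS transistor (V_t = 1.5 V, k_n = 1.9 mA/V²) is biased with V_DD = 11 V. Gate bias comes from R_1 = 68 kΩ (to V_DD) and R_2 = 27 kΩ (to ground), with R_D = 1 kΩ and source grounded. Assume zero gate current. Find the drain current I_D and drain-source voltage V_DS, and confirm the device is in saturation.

V_G = V_DD·R_2/(R_1+R_2) = 11×27/95 = 3.13 V. With the source grounded, V_GS = V_G = 3.13 V.
Assume saturation: I_D = (k_n/2)(V_GS − V_t)² = (1.9/2)×(3.13 − 1.5)² = 0.95×1.63² = 2.51 mA.
V_DS = V_DD − I_D·R_D = 11 − 2.51×1 = 8.49 V.
Saturation requires V_DS ≥ V_GS − V_t = 1.63 V; 8.49 ≥ 1.63 ✓.

I_D ≈ 2.5 mA, V_DS ≈ 8.5 V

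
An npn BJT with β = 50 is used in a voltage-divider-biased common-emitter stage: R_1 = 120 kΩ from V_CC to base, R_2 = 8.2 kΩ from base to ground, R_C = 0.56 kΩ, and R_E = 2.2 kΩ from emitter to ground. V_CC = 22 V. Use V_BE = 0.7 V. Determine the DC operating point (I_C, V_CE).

Thevenize the base divider: V_Th = V_CC·R_2/(R_1+R_2) = 22×8.2/128 = 1.41 V, R_Th = R_1‖R_2 = 7.68 kΩ.
Base-emitter loop: V_Th = I_B·R_Th + V_BE + (β+1)I_B·R_E, so I_B = (1.41 − 0.7) / (7.68 + 51×2.2) = 0.0059 mA.
I_C = β·I_B = 50×0.0059 = 0.295 mA, and I_E = (β+1)I_B = 0.301 mA.
V_CE = V_CC − I_C·R_C − I_E·R_E = 22 − 0.295×0.56 − 0.301×2.2 = 21.2 V.
V_CE = 21.2 V > 0.2 V confirms active-region operation.

I_C ≈ 0.29 mA, V_CE ≈ 21 V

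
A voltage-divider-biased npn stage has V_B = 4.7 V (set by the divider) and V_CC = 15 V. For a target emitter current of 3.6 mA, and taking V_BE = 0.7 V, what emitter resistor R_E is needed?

V_E = V_B − V_BE = 4.7 − 0.7 = 4 V.
R_E = V_E / I_E = 4 / 3.6 = 1.11 kΩ.

R_E ≈ 1.1 kΩ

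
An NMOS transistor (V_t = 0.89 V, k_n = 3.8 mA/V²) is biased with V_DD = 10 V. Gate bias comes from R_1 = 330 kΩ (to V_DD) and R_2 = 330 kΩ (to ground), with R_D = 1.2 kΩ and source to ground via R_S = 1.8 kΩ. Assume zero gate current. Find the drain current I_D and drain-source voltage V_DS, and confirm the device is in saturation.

I_D ≈ 1.8 mA, V_DS ≈ 4.7 V

V_G = V_DD·R_2/(R_1+R_2) = 10×330/660 = 5 V.
Assume saturation: I_D = (k_n/2)(V_GS − V_t)² with V_GS = V_G − I_D·R_S = 5 − 1.8·I_D.
Substituting gives 6.16·I_D² − 29.1·I_D + 32.1 = 0, with roots I_D = 1.75 or 2.98 mA.
The root I_D = 2.98 mA gives V_GS = -0.362 V ≤ V_t, so take I_D = 1.75 mA.
Then V_GS = 1.85 V and V_DS = V_DD − I_D(R_D+R_S) = 10 − 1.75×3 = 4.75 V.
Saturation requires V_DS ≥ V_GS − V_t = 0.96 V; 4.75 ≥ 0.96 ✓.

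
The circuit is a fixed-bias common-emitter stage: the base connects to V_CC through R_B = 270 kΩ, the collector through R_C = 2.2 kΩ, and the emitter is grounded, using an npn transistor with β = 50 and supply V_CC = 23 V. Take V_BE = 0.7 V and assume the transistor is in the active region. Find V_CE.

V_CE ≈ 14 V

Base loop: V_CC = I_B·R_B + V_BE, so I_B = (23 − 0.7)/270 kΩ = 0.0826 mA.
In the active region I_C = β·I_B = 50 × 0.0826 = 4.13 mA.
Collector loop: V_CE = V_CC − I_C·R_C = 23 − 4.13×2.2 = 13.9 V.
Since V_CE = 13.9 V > V_CE(sat) ≈ 0.2 V, the transistor is in the active region as assumed.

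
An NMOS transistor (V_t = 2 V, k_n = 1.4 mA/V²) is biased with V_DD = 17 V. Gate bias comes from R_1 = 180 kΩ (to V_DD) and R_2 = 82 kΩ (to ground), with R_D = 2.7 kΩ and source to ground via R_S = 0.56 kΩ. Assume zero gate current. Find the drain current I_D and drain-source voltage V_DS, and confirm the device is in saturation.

V_G = V_DD·R_2/(R_1+R_2) = 17×82/262 = 5.32 V.
Assume saturation: I_D = (k_n/2)(V_GS − V_t)² with V_GS = V_G − I_D·R_S = 5.32 − 0.56·I_D.
Substituting gives 0.22·I_D² − 3.6·I_D + 7.72 = 0, with roots I_D = 2.53 or 13.9 mA.
The root I_D = 13.9 mA gives V_GS = -2.45 V ≤ V_t, so take I_D = 2.53 mA.
Then V_GS = 3.9 V and V_DS = V_DD − I_D(R_D+R_S) = 17 − 2.53×3.26 = 8.74 V.
Saturation requires V_DS ≥ V_GS − V_t = 1.9 V; 8.74 ≥ 1.9 ✓.

I_D ≈ 2.5 mA, V_DS ≈ 8.7 V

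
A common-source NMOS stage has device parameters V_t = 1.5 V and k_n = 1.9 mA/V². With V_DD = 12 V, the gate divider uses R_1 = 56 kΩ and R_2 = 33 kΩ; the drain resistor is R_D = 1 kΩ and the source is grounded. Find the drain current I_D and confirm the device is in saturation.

V_G = V_DD·R_2/(R_1+R_2) = 12×33/89 = 4.45 V. With the source grounded, V_GS = V_G = 4.45 V.
Assume saturation: I_D = (k_n/2)(V_GS − V_t)² = (1.9/2)×(4.45 − 1.5)² = 0.95×2.95² = 8.26 mA.
V_DS = V_DD − I_D·R_D = 12 − 8.26×1 = 3.74 V.
Saturation requires V_DS ≥ V_GS − V_t = 2.95 V; 3.74 ≥ 2.95 ✓.

I_D ≈ 8.3 mA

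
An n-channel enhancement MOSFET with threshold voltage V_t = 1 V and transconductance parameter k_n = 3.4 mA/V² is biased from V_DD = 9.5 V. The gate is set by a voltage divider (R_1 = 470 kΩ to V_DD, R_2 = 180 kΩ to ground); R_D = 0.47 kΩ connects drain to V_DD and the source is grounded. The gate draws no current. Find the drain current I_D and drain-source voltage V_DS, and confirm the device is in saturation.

V_G = V_DD·R_2/(R_1+R_2) = 9.5×180/650 = 2.63 V. With the source grounded, V_GS = V_G = 2.63 V.
Assume saturation: I_D = (k_n/2)(V_GS − V_t)² = (3.4/2)×(2.63 − 1)² = 1.7×1.63² = 4.52 mA.
V_DS = V_DD − I_D·R_D = 9.5 − 4.52×0.47 = 7.38 V.
Saturation requires V_DS ≥ V_GS − V_t = 1.63 V; 7.38 ≥ 1.63 ✓.

I_D ≈ 4.5 mA, V_DS ≈ 7.4 V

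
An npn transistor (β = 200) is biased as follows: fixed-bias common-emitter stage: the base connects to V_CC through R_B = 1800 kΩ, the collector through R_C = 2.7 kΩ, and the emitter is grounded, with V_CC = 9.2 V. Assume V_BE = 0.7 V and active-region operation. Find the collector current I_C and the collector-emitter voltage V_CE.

I_C ≈ 0.94 mA, V_CE ≈ 6.6 V

Base loop: V_CC = I_B·R_B + V_BE, so I_B = (9.2 − 0.7)/1800 kΩ = 0.00472 mA.
In the active region I_C = β·I_B = 200 × 0.00472 = 0.944 mA.
Collector loop: V_CE = V_CC − I_C·R_C = 9.2 − 0.944×2.7 = 6.65 V.
Since V_CE = 6.65 V > V_CE(sat) ≈ 0.2 V, the transistor is in the active region as assumed.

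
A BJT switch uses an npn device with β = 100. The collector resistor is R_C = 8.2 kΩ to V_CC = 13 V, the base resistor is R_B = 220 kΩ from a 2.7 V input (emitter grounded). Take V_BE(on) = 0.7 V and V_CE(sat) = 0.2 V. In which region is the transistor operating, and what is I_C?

active; I_C ≈ 0.91 mA

Assume active. Base-emitter loop: I_B = (V_BB − V_BE)/R_B = (2.7 − 0.7)/220 = 0.00909 mA.
I_C = β·I_B = 100×0.00909 = 0.909 mA.
V_CE = V_CC − I_C·R_C = 13 − 0.909×8.2 = 5.55 V > V_CE(sat), so the active-region assumption holds.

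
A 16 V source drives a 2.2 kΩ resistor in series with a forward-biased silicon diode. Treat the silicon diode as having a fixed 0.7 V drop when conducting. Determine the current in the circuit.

KVL around the loop: 16 = V_D + I·R = 0.7 + I × 2.2 kΩ.
So I = (16 − 0.7) / 2.2 kΩ = 15.3 / 2.2 = 6.95 mA.

I ≈ 7 mA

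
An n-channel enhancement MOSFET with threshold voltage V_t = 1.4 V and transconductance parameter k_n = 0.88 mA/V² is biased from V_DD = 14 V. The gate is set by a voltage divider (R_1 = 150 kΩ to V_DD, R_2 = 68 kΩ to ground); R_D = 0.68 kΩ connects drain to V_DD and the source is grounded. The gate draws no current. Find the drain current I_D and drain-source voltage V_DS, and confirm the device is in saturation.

V_G = V_DD·R_2/(R_1+R_2) = 14×68/218 = 4.37 V. With the source grounded, V_GS = V_G = 4.37 V.
Assume saturation: I_D = (k_n/2)(V_GS − V_t)² = (0.88/2)×(4.37 − 1.4)² = 0.44×2.97² = 3.87 mA.
V_DS = V_DD − I_D·R_D = 14 − 3.87×0.68 = 11.4 V.
Saturation requires V_DS ≥ V_GS − V_t = 2.97 V; 11.4 ≥ 2.97 ✓.

I_D ≈ 3.9 mA, V_DS ≈ 11 V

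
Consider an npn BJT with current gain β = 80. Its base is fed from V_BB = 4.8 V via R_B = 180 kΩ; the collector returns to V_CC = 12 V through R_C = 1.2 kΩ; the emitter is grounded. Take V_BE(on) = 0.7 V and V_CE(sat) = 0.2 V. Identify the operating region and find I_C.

active; I_C ≈ 1.8 mA

Assume active. Base-emitter loop: I_B = (V_BB − V_BE)/R_B = (4.8 − 0.7)/180 = 0.0228 mA.
I_C = β·I_B = 80×0.0228 = 1.82 mA.
V_CE = V_CC − I_C·R_C = 12 − 1.82×1.2 = 9.81 V > V_CE(sat), so the active-region assumption holds.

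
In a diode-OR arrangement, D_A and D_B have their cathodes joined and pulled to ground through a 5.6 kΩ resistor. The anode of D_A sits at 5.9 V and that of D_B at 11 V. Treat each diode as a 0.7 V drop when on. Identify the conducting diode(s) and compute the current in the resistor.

Only D_B conducts; I_R ≈ 1.8 mA

Assume both conduct. Then node N would need to be at both 5.9−0.7 = 5.2 V and 11−0.7 = 10.3 V, which is impossible.
Assume only D_B conducts: V_N = 11 − 0.7 = 10.3 V, so I_R = 10.3/5.6 = 1.84 mA.
Check D_A: its anode-to-cathode voltage is 5.9 − 10.3 = -4.4 V < 0.7 V, so it is off. The assumption is consistent.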